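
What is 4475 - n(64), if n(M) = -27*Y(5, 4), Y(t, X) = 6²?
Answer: 5447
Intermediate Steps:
Y(t, X) = 36
n(M) = -972 (n(M) = -27*36 = -972)
4475 - n(64) = 4475 - 1*(-972) = 4475 + 972 = 5447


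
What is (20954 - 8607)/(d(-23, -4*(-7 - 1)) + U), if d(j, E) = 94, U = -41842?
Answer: -12347/41748 ≈ -0.29575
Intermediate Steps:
(20954 - 8607)/(d(-23, -4*(-7 - 1)) + U) = (20954 - 8607)/(94 - 41842) = 12347/(-41748) = 12347*(-1/41748) = -12347/41748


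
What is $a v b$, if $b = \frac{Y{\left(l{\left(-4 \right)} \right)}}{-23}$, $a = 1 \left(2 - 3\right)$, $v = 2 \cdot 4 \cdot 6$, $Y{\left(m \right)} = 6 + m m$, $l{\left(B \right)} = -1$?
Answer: $\frac{336}{23} \approx 14.609$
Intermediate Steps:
$Y{\left(m \right)} = 6 + m^{2}$
$v = 48$ ($v = 2 \cdot 24 = 48$)
$a = -1$ ($a = 1 \left(-1\right) = -1$)
$b = - \frac{7}{23}$ ($b = \frac{6 + \left(-1\right)^{2}}{-23} = \left(6 + 1\right) \left(- \frac{1}{23}\right) = 7 \left(- \frac{1}{23}\right) = - \frac{7}{23} \approx -0.30435$)
$a v b = \left(-1\right) 48 \left(- \frac{7}{23}\right) = \left(-48\right) \left(- \frac{7}{23}\right) = \frac{336}{23}$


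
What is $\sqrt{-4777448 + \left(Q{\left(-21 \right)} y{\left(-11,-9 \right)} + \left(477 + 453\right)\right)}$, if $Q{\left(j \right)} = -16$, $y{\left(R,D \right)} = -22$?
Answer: $i \sqrt{4776166} \approx 2185.4 i$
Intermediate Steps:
$\sqrt{-4777448 + \left(Q{\left(-21 \right)} y{\left(-11,-9 \right)} + \left(477 + 453\right)\right)} = \sqrt{-4777448 + \left(\left(-16\right) \left(-22\right) + \left(477 + 453\right)\right)} = \sqrt{-4777448 + \left(352 + 930\right)} = \sqrt{-4777448 + 1282} = \sqrt{-4776166} = i \sqrt{4776166}$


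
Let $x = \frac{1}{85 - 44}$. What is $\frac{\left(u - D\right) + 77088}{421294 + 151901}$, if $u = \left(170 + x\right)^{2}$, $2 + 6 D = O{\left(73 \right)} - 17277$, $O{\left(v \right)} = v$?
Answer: $\frac{109800190}{578124477} \approx 0.18992$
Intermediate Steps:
$D = - \frac{8603}{3}$ ($D = - \frac{1}{3} + \frac{73 - 17277}{6} = - \frac{1}{3} + \frac{1}{6} \left(-17204\right) = - \frac{1}{3} - \frac{8602}{3} = - \frac{8603}{3} \approx -2867.7$)
$x = \frac{1}{41} \approx 0.02439$
$u = \frac{48594841}{1681}$ ($u = \left(170 + \frac{1}{41}\right)^{2} = \left(\frac{6971}{41}\right)^{2} = \frac{48594841}{1681} \approx 28908.0$)
$\frac{\left(u - D\right) + 77088}{421294 + 151901} = \frac{\left(\frac{48594841}{1681} - - \frac{8603}{3}\right) + 77088}{421294 + 151901} = \frac{\left(\frac{48594841}{1681} + \frac{8603}{3}\right) + 77088}{573195} = \left(\frac{160246166}{5043} + 77088\right) \frac{1}{573195} = \frac{549000950}{5043} \cdot \frac{1}{573195} = \frac{109800190}{578124477}$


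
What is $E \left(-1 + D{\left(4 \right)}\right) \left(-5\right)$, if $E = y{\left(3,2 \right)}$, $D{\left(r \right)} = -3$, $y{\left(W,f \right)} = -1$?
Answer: $-20$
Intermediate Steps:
$E = -1$
$E \left(-1 + D{\left(4 \right)}\right) \left(-5\right) = - (-1 - 3) \left(-5\right) = \left(-1\right) \left(-4\right) \left(-5\right) = 4 \left(-5\right) = -20$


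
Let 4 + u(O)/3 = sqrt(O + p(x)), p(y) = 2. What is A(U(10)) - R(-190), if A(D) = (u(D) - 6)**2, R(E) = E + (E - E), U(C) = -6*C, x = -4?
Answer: -8 - 108*I*sqrt(58) ≈ -8.0 - 822.5*I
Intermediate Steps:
u(O) = -12 + 3*sqrt(2 + O) (u(O) = -12 + 3*sqrt(O + 2) = -12 + 3*sqrt(2 + O))
R(E) = E (R(E) = E + 0 = E)
A(D) = (-18 + 3*sqrt(2 + D))**2 (A(D) = ((-12 + 3*sqrt(2 + D)) - 6)**2 = (-18 + 3*sqrt(2 + D))**2)
A(U(10)) - R(-190) = 9*(-6 + sqrt(2 - 6*10))**2 - 1*(-190) = 9*(-6 + sqrt(2 - 60))**2 + 190 = 9*(-6 + sqrt(-58))**2 + 190 = 9*(-6 + I*sqrt(58))**2 + 190 = 190 + 9*(-6 + I*sqrt(58))**2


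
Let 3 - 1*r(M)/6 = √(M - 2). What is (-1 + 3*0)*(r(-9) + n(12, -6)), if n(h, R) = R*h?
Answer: 54 + 6*I*√11 ≈ 54.0 + 19.9*I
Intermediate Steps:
r(M) = 18 - 6*√(-2 + M) (r(M) = 18 - 6*√(M - 2) = 18 - 6*√(-2 + M))
(-1 + 3*0)*(r(-9) + n(12, -6)) = (-1 + 3*0)*((18 - 6*√(-2 - 9)) - 6*12) = (-1 + 0)*((18 - 6*I*√11) - 72) = -((18 - 6*I*√11) - 72) = -(-54 - 6*I*√11) = 54 + 6*I*√11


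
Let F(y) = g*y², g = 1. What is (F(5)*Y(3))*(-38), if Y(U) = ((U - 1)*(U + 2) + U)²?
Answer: -160550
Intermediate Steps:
F(y) = y² (F(y) = 1*y² = y²)
Y(U) = (U + (-1 + U)*(2 + U))² (Y(U) = ((-1 + U)*(2 + U) + U)² = (U + (-1 + U)*(2 + U))²)
(F(5)*Y(3))*(-38) = (5²*(-2 + 3² + 2*3)²)*(-38) = (25*(-2 + 9 + 6)²)*(-38) = (25*13²)*(-38) = (25*169)*(-38) = 4225*(-38) = -160550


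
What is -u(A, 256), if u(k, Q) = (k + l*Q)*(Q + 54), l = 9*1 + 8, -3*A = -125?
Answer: -4086110/3 ≈ -1.3620e+6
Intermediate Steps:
A = 125/3 (A = -⅓*(-125) = 125/3 ≈ 41.667)
l = 17 (l = 9 + 8 = 17)
u(k, Q) = (54 + Q)*(k + 17*Q) (u(k, Q) = (k + 17*Q)*(Q + 54) = (k + 17*Q)*(54 + Q) = (54 + Q)*(k + 17*Q))
-u(A, 256) = -(17*256² + 54*(125/3) + 918*256 + 256*(125/3)) = -(17*65536 + 2250 + 235008 + 32000/3) = -(1114112 + 2250 + 235008 + 32000/3) = -1*4086110/3 = -4086110/3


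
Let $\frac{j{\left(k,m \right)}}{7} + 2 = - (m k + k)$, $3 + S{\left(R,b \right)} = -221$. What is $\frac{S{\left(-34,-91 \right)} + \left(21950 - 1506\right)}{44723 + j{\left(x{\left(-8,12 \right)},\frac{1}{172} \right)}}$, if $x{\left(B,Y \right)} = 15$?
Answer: $\frac{1159280}{2557261} \approx 0.45333$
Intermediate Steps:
$S{\left(R,b \right)} = -224$ ($S{\left(R,b \right)} = -3 - 221 = -224$)
$j{\left(k,m \right)} = -14 - 7 k - 7 k m$ ($j{\left(k,m \right)} = -14 + 7 \left(- (m k + k)\right) = -14 + 7 \left(- (k m + k)\right) = -14 + 7 \left(- (k + k m)\right) = -14 + 7 \left(- k - k m\right) = -14 - \left(7 k + 7 k m\right) = -14 - 7 k - 7 k m$)
$\frac{S{\left(-34,-91 \right)} + \left(21950 - 1506\right)}{44723 + j{\left(x{\left(-8,12 \right)},\frac{1}{172} \right)}} = \frac{-224 + \left(21950 - 1506\right)}{44723 - \left(119 + \frac{105}{172}\right)} = \frac{-224 + 20444}{44723 - \left(119 + \frac{105}{172}\right)} = \frac{20220}{44723 - \frac{20573}{172}} = \frac{20220}{\frac{7671783}{172}} = 20220 \cdot \frac{172}{7671783} = \frac{1159280}{2557261}$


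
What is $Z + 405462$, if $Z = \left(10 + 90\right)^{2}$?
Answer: $415462$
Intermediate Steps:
$Z = 10000$ ($Z = 100^{2} = 10000$)
$Z + 405462 = 10000 + 405462 = 415462$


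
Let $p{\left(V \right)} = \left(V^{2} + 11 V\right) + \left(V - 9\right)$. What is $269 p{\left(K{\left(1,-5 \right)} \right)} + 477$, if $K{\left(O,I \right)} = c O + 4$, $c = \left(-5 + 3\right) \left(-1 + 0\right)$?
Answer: $27108$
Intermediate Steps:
$c = 2$ ($c = \left(-2\right) \left(-1\right) = 2$)
$K{\left(O,I \right)} = 4 + 2 O$ ($K{\left(O,I \right)} = 2 O + 4 = 4 + 2 O$)
$p{\left(V \right)} = -9 + V^{2} + 12 V$ ($p{\left(V \right)} = \left(V^{2} + 11 V\right) + \left(-9 + V\right) = -9 + V^{2} + 12 V$)
$269 p{\left(K{\left(1,-5 \right)} \right)} + 477 = 269 \left(-9 + \left(4 + 2 \cdot 1\right)^{2} + 12 \left(4 + 2 \cdot 1\right)\right) + 477 = 269 \left(-9 + \left(4 + 2\right)^{2} + 12 \left(4 + 2\right)\right) + 477 = 269 \left(-9 + 6^{2} + 12 \cdot 6\right) + 477 = 269 \left(-9 + 36 + 72\right) + 477 = 269 \cdot 99 + 477 = 26631 + 477 = 27108$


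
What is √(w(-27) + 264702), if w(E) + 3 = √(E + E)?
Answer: √(264699 + 3*I*√6) ≈ 514.49 + 0.007*I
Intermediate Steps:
w(E) = -3 + √2*√E (w(E) = -3 + √(E + E) = -3 + √(2*E) = -3 + √2*√E)
√(w(-27) + 264702) = √((-3 + √2*√(-27)) + 264702) = √((-3 + √2*(3*I*√3)) + 264702) = √((-3 + 3*I*√6) + 264702) = √(264699 + 3*I*√6)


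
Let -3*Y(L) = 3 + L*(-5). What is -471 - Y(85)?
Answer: -1835/3 ≈ -611.67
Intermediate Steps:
Y(L) = -1 + 5*L/3 (Y(L) = -(3 + L*(-5))/3 = -(3 - 5*L)/3 = -1 + 5*L/3)
-471 - Y(85) = -471 - (-1 + (5/3)*85) = -471 - (-1 + 425/3) = -471 - 1*422/3 = -471 - 422/3 = -1835/3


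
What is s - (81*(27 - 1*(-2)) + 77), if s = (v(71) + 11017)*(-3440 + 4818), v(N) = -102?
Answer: 15038444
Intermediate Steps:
s = 15040870 (s = (-102 + 11017)*(-3440 + 4818) = 10915*1378 = 15040870)
s - (81*(27 - 1*(-2)) + 77) = 15040870 - (81*(27 - 1*(-2)) + 77) = 15040870 - (81*(27 + 2) + 77) = 15040870 - (81*29 + 77) = 15040870 - (2349 + 77) = 15040870 - 1*2426 = 15040870 - 2426 = 15038444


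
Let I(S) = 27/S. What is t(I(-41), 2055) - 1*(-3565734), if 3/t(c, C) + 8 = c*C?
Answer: 199014311619/55813 ≈ 3.5657e+6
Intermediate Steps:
t(c, C) = 3/(-8 + C*c) (t(c, C) = 3/(-8 + c*C) = 3/(-8 + C*c))
t(I(-41), 2055) - 1*(-3565734) = 3/(-8 + 2055*(27/(-41))) - 1*(-3565734) = 3/(-8 + 2055*(27*(-1/41))) + 3565734 = 3/(-8 + 2055*(-27/41)) + 3565734 = 3/(-8 - 55485/41) + 3565734 = 3/(-55813/41) + 3565734 = 3*(-41/55813) + 3565734 = -123/55813 + 3565734 = 199014311619/55813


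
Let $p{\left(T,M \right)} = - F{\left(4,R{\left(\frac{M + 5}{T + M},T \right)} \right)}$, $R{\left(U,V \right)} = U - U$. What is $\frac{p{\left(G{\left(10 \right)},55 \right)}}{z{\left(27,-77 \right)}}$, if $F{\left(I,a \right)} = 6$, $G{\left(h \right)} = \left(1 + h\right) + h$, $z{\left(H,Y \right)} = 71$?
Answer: $- \frac{6}{71} \approx -0.084507$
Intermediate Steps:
$G{\left(h \right)} = 1 + 2 h$
$R{\left(U,V \right)} = 0$
$p{\left(T,M \right)} = -6$ ($p{\left(T,M \right)} = \left(-1\right) 6 = -6$)
$\frac{p{\left(G{\left(10 \right)},55 \right)}}{z{\left(27,-77 \right)}} = - \frac{6}{71}$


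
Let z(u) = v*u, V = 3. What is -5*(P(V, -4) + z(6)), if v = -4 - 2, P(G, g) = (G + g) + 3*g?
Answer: 245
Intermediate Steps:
P(G, g) = G + 4*g
v = -6
z(u) = -6*u
-5*(P(V, -4) + z(6)) = -5*((3 + 4*(-4)) - 6*6) = -5*((3 - 16) - 36) = -5*(-13 - 36) = -5*(-49) = 245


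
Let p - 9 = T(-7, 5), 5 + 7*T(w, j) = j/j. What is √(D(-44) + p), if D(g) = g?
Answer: I*√1743/7 ≈ 5.9642*I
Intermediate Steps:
T(w, j) = -4/7 (T(w, j) = -5/7 + (j/j)/7 = -5/7 + (⅐)*1 = -5/7 + ⅐ = -4/7)
p = 59/7 (p = 9 - 4/7 = 59/7 ≈ 8.4286)
√(D(-44) + p) = √(-44 + 59/7) = √(-249/7) = I*√1743/7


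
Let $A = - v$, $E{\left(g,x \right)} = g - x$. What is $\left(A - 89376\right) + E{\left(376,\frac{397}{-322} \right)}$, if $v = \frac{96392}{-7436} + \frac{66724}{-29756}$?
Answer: $- \frac{396241177754581}{4452970522} \approx -88984.0$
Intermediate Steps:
$v = - \frac{210275001}{13829101}$ ($v = 96392 \left(- \frac{1}{7436}\right) + 66724 \left(- \frac{1}{29756}\right) = - \frac{24098}{1859} - \frac{16681}{7439} = - \frac{210275001}{13829101} \approx -15.205$)
$A = \frac{210275001}{13829101}$ ($A = \left(-1\right) \left(- \frac{210275001}{13829101}\right) = \frac{210275001}{13829101} \approx 15.205$)
$\left(A - 89376\right) + E{\left(376,\frac{397}{-322} \right)} = \left(\frac{210275001}{13829101} - 89376\right) + \left(376 - \frac{397}{-322}\right) = - \frac{1235779455975}{13829101} + \left(376 - 397 \left(- \frac{1}{322}\right)\right) = - \frac{1235779455975}{13829101} + \left(376 - - \frac{397}{322}\right) = - \frac{1235779455975}{13829101} + \left(376 + \frac{397}{322}\right) = - \frac{1235779455975}{13829101} + \frac{121469}{322} = - \frac{396241177754581}{4452970522}$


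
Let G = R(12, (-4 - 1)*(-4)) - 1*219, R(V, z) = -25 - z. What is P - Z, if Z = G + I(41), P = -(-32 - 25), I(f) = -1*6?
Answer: 327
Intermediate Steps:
I(f) = -6
G = -264 (G = (-25 - (-4 - 1)*(-4)) - 1*219 = (-25 - (-5)*(-4)) - 219 = (-25 - 1*20) - 219 = (-25 - 20) - 219 = -45 - 219 = -264)
P = 57 (P = -1*(-57) = 57)
Z = -270 (Z = -264 - 6 = -270)
P - Z = 57 - 1*(-270) = 57 + 270 = 327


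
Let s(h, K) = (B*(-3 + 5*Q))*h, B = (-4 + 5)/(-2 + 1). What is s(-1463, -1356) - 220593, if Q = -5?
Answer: -261557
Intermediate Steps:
B = -1 (B = 1/(-1) = 1*(-1) = -1)
s(h, K) = 28*h (s(h, K) = (-(-3 + 5*(-5)))*h = (-(-3 - 25))*h = (-1*(-28))*h = 28*h)
s(-1463, -1356) - 220593 = 28*(-1463) - 220593 = -40964 - 220593 = -261557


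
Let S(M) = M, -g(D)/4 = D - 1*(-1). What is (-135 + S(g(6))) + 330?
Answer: 167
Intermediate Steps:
g(D) = -4 - 4*D (g(D) = -4*(D - 1*(-1)) = -4*(D + 1) = -4*(1 + D) = -4 - 4*D)
(-135 + S(g(6))) + 330 = (-135 + (-4 - 4*6)) + 330 = (-135 + (-4 - 24)) + 330 = (-135 - 28) + 330 = -163 + 330 = 167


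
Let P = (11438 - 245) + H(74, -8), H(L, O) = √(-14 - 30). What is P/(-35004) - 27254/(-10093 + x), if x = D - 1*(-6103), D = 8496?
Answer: -167405779/26288004 - I*√11/17502 ≈ -6.3681 - 0.0001895*I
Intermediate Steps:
H(L, O) = 2*I*√11 (H(L, O) = √(-44) = 2*I*√11)
P = 11193 + 2*I*√11 (P = (11438 - 245) + 2*I*√11 = 11193 + 2*I*√11 ≈ 11193.0 + 6.6332*I)
x = 14599 (x = 8496 - 1*(-6103) = 8496 + 6103 = 14599)
P/(-35004) - 27254/(-10093 + x) = (11193 + 2*I*√11)/(-35004) - 27254/(-10093 + 14599) = (11193 + 2*I*√11)*(-1/35004) - 27254/4506 = (-3731/11668 - I*√11/17502) - 27254*1/4506 = (-3731/11668 - I*√11/17502) - 13627/2253 = -167405779/26288004 - I*√11/17502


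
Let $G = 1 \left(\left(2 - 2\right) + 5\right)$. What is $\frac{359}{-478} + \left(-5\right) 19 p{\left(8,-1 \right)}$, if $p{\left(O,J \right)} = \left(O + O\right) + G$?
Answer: $- \frac{953969}{478} \approx -1995.8$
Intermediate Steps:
$G = 5$ ($G = 1 \left(0 + 5\right) = 1 \cdot 5 = 5$)
$p{\left(O,J \right)} = 5 + 2 O$ ($p{\left(O,J \right)} = \left(O + O\right) + 5 = 2 O + 5 = 5 + 2 O$)
$\frac{359}{-478} + \left(-5\right) 19 p{\left(8,-1 \right)} = \frac{359}{-478} + \left(-5\right) 19 \left(5 + 2 \cdot 8\right) = 359 \left(- \frac{1}{478}\right) - 95 \left(5 + 16\right) = - \frac{359}{478} - 1995 = - \frac{953969}{478}$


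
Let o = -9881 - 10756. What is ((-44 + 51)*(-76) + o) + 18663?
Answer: -2506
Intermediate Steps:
o = -20637
((-44 + 51)*(-76) + o) + 18663 = ((-44 + 51)*(-76) - 20637) + 18663 = (7*(-76) - 20637) + 18663 = (-532 - 20637) + 18663 = -21169 + 18663 = -2506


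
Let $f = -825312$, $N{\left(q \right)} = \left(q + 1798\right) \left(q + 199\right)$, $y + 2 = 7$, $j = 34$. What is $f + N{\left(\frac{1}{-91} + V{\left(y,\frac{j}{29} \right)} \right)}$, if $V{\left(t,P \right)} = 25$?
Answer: $- \frac{3453032036}{8281} \approx -4.1698 \cdot 10^{5}$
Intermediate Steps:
$y = 5$ ($y = -2 + 7 = 5$)
$N{\left(q \right)} = \left(199 + q\right) \left(1798 + q\right)$ ($N{\left(q \right)} = \left(1798 + q\right) \left(199 + q\right) = \left(199 + q\right) \left(1798 + q\right)$)
$f + N{\left(\frac{1}{-91} + V{\left(y,\frac{j}{29} \right)} \right)} = -825312 + \left(357802 + \left(\frac{1}{-91} + 25\right)^{2} + 1997 \left(\frac{1}{-91} + 25\right)\right) = -825312 + \left(357802 + \left(- \frac{1}{91} + 25\right)^{2} + 1997 \left(- \frac{1}{91} + 25\right)\right) = -825312 + \left(357802 + \left(\frac{2274}{91}\right)^{2} + 1997 \cdot \frac{2274}{91}\right) = -825312 + \left(357802 + \frac{5171076}{8281} + \frac{4541178}{91}\right) = -825312 + \frac{3381376636}{8281} = - \frac{3453032036}{8281}$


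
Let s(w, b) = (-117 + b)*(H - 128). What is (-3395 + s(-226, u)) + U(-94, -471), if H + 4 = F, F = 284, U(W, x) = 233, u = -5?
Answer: -21706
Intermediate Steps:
H = 280 (H = -4 + 284 = 280)
s(w, b) = -17784 + 152*b (s(w, b) = (-117 + b)*(280 - 128) = (-117 + b)*152 = -17784 + 152*b)
(-3395 + s(-226, u)) + U(-94, -471) = (-3395 + (-17784 + 152*(-5))) + 233 = (-3395 + (-17784 - 760)) + 233 = (-3395 - 18544) + 233 = -21939 + 233 = -21706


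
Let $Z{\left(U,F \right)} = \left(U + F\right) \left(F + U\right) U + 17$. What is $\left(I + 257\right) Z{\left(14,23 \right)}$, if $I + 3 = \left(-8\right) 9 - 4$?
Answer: $3414574$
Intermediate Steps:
$I = -79$ ($I = -3 - 76 = -79$)
$Z{\left(U,F \right)} = 17 + U \left(F + U\right)^{2}$ ($Z{\left(U,F \right)} = \left(F + U\right) \left(F + U\right) U + 17 = \left(F + U\right)^{2} U + 17 = U \left(F + U\right)^{2} + 17 = 17 + U \left(F + U\right)^{2}$)
$\left(I + 257\right) Z{\left(14,23 \right)} = \left(-79 + 257\right) \left(17 + 14 \left(23 + 14\right)^{2}\right) = 178 \left(17 + 14 \cdot 37^{2}\right) = 178 \left(17 + 14 \cdot 1369\right) = 178 \left(17 + 19166\right) = 178 \cdot 19183 = 3414574$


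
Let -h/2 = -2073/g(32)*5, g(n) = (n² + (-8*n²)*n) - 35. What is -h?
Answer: 4146/52231 ≈ 0.079378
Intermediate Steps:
g(n) = -35 + n² - 8*n³ (g(n) = (n² - 8*n³) - 35 = -35 + n² - 8*n³)
h = -4146/52231 (h = -2*(-2073/(-35 + 32² - 8*32³))*5 = -2*(-2073/(-35 + 1024 - 8*32768))*5 = -2*(-2073/(-35 + 1024 - 262144))*5 = -2*(-2073/(-261155))*5 = -2*(-2073*(-1/261155))*5 = -4146*5/261155 = -2*2073/52231 = -4146/52231 ≈ -0.079378)
-h = -1*(-4146/52231) = 4146/52231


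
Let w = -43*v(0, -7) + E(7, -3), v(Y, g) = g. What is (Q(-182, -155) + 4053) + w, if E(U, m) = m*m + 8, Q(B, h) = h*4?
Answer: 3751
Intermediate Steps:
Q(B, h) = 4*h
E(U, m) = 8 + m² (E(U, m) = m² + 8 = 8 + m²)
w = 318 (w = -43*(-7) + (8 + (-3)²) = 301 + (8 + 9) = 301 + 17 = 318)
(Q(-182, -155) + 4053) + w = (4*(-155) + 4053) + 318 = (-620 + 4053) + 318 = 3433 + 318 = 3751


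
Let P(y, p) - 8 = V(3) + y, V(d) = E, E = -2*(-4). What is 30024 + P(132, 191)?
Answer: 30172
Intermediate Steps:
E = 8
V(d) = 8
P(y, p) = 16 + y (P(y, p) = 8 + (8 + y) = 16 + y)
30024 + P(132, 191) = 30024 + (16 + 132) = 30024 + 148 = 30172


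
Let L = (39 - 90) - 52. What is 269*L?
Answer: -27707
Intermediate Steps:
L = -103 (L = -51 - 52 = -103)
269*L = 269*(-103) = -27707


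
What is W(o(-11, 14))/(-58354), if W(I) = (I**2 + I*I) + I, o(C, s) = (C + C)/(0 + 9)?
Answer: -385/2363337 ≈ -0.00016291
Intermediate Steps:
o(C, s) = 2*C/9 (o(C, s) = (2*C)/9 = (2*C)*(1/9) = 2*C/9)
W(I) = I + 2*I**2 (W(I) = (I**2 + I**2) + I = 2*I**2 + I = I + 2*I**2)
W(o(-11, 14))/(-58354) = (((2/9)*(-11))*(1 + 2*((2/9)*(-11))))/(-58354) = -22*(1 + 2*(-22/9))/9*(-1/58354) = -22*(1 - 44/9)/9*(-1/58354) = -22/9*(-35/9)*(-1/58354) = (770/81)*(-1/58354) = -385/2363337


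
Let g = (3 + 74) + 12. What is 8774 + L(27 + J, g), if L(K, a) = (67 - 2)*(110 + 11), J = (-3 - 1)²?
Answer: 16639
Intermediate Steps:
J = 16 (J = (-4)² = 16)
g = 89 (g = 77 + 12 = 89)
L(K, a) = 7865 (L(K, a) = 65*121 = 7865)
8774 + L(27 + J, g) = 8774 + 7865 = 16639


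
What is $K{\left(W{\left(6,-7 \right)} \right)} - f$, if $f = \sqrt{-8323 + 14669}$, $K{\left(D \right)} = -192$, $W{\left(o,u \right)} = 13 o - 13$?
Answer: $-192 - \sqrt{6346} \approx -271.66$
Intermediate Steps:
$W{\left(o,u \right)} = -13 + 13 o$
$f = \sqrt{6346} \approx 79.662$
$K{\left(W{\left(6,-7 \right)} \right)} - f = -192 - \sqrt{6346}$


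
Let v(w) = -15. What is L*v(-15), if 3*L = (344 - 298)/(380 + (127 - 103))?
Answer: -115/202 ≈ -0.56931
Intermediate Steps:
L = 23/606 (L = ((344 - 298)/(380 + (127 - 103)))/3 = (46/(380 + 24))/3 = (46/404)/3 = (46*(1/404))/3 = (1/3)*(23/202) = 23/606 ≈ 0.037954)
L*v(-15) = (23/606)*(-15) = -115/202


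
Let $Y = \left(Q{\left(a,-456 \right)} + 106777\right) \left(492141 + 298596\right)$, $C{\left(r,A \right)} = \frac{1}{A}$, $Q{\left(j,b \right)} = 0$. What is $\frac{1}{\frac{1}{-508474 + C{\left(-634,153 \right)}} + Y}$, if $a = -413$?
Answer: $\frac{77796521}{6568556676938945976} \approx 1.1844 \cdot 10^{-11}$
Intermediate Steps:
$Y = 84432524649$ ($Y = \left(0 + 106777\right) \left(492141 + 298596\right) = 106777 \cdot 790737 = 84432524649$)
$\frac{1}{\frac{1}{-508474 + C{\left(-634,153 \right)}} + Y} = \frac{1}{\frac{1}{-508474 + \frac{1}{153}} + 84432524649} = \frac{1}{\frac{1}{- \frac{77796521}{153}} + 84432524649} = \frac{1}{- \frac{153}{77796521} + 84432524649} = \frac{1}{\frac{6568556676938945976}{77796521}} = \frac{77796521}{6568556676938945976}$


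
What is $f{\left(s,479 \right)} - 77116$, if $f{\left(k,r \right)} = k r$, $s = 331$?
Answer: $81433$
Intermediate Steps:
$f{\left(s,479 \right)} - 77116 = 331 \cdot 479 - 77116 = 158549 - 77116 = 81433$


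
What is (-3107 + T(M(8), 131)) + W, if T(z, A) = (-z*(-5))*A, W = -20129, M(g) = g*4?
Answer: -2276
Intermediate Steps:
M(g) = 4*g
T(z, A) = 5*A*z (T(z, A) = (5*z)*A = 5*A*z)
(-3107 + T(M(8), 131)) + W = (-3107 + 5*131*(4*8)) - 20129 = (-3107 + 5*131*32) - 20129 = (-3107 + 20960) - 20129 = 17853 - 20129 = -2276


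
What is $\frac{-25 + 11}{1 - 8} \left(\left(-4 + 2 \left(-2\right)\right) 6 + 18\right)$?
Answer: $-60$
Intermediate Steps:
$\frac{-25 + 11}{1 - 8} \left(\left(-4 + 2 \left(-2\right)\right) 6 + 18\right) = - \frac{14}{-7} \left(\left(-4 - 4\right) 6 + 18\right) = \left(-14\right) \left(- \frac{1}{7}\right) \left(\left(-8\right) 6 + 18\right) = 2 \left(-48 + 18\right) = 2 \left(-30\right) = -60$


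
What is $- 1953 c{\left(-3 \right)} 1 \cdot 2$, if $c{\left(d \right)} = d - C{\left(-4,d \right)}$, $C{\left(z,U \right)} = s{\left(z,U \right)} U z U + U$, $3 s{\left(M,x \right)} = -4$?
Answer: $187488$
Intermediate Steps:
$s{\left(M,x \right)} = - \frac{4}{3}$ ($s{\left(M,x \right)} = \frac{1}{3} \left(-4\right) = - \frac{4}{3}$)
$C{\left(z,U \right)} = U - \frac{4 z U^{2}}{3}$ ($C{\left(z,U \right)} = - \frac{4 U}{3} z U + U = - \frac{4 U z}{3} U + U = - \frac{4 z U^{2}}{3} + U = U - \frac{4 z U^{2}}{3}$)
$c{\left(d \right)} = d - \frac{d \left(3 + 16 d\right)}{3}$ ($c{\left(d \right)} = d - \frac{d \left(3 - 4 d \left(-4\right)\right)}{3} = d - \frac{d \left(3 + 16 d\right)}{3}$)
$- 1953 c{\left(-3 \right)} 1 \cdot 2 = - 1953 - \frac{16 \left(-3\right)^{2}}{3} \cdot 1 \cdot 2 = - 1953 \left(- \frac{16}{3}\right) 9 \cdot 1 \cdot 2 = - 1953 \left(-48\right) 1 \cdot 2 = - 1953 \left(\left(-48\right) 2\right) = \left(-1953\right) \left(-96\right) = 187488$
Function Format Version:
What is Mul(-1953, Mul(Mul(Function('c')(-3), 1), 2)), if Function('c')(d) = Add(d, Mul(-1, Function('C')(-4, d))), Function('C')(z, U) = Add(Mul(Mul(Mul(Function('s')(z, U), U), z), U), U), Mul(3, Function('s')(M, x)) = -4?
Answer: 187488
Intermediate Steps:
Function('s')(M, x) = Rational(-4, 3) (Function('s')(M, x) = Mul(Rational(1, 3), -4) = Rational(-4, 3))
Function('C')(z, U) = Add(U, Mul(Rational(-4, 3), z, Pow(U, 2))) (Function('C')(z, U) = Add(Mul(Mul(Mul(Rational(-4, 3), U), z), U), U) = Add(Mul(Mul(Rational(-4, 3), U, z), U), U) = Add(Mul(Rational(-4, 3), z, Pow(U, 2)), U) = Add(U, Mul(Rational(-4, 3), z, Pow(U, 2))))
Function('c')(d) = Add(d, Mul(Rational(-1, 3), d, Add(3, Mul(16, d)))) (Function('c')(d) = Add(d, Mul(-1, Mul(Rational(1, 3), d, Add(3, Mul(-4, d, -4))))) = Add(d, Mul(-1, Mul(Rational(1, 3), d, Add(3, Mul(16, d))))) = Add(d, Mul(Rational(-1, 3), d, Add(3, Mul(16, d)))))
Mul(-1953, Mul(Mul(Function('c')(-3), 1), 2)) = Mul(-1953, Mul(Mul(Mul(Rational(-16, 3), Pow(-3, 2)), 1), 2)) = Mul(-1953, Mul(Mul(Mul(Rational(-16, 3), 9), 1), 2)) = Mul(-1953, Mul(Mul(-48, 1), 2)) = Mul(-1953, Mul(-48, 2)) = Mul(-1953, -96) = 187488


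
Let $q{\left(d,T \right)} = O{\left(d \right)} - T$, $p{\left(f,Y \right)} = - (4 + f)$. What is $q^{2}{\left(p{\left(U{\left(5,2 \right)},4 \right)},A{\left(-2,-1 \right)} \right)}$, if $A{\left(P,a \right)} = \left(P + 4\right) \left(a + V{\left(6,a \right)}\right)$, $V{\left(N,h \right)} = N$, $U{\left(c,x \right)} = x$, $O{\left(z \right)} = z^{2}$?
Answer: $676$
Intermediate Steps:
$A{\left(P,a \right)} = \left(4 + P\right) \left(6 + a\right)$ ($A{\left(P,a \right)} = \left(P + 4\right) \left(a + 6\right) = \left(4 + P\right) \left(6 + a\right)$)
$p{\left(f,Y \right)} = -4 - f$
$q{\left(d,T \right)} = d^{2} - T$
$q^{2}{\left(p{\left(U{\left(5,2 \right)},4 \right)},A{\left(-2,-1 \right)} \right)} = \left(\left(-4 - 2\right)^{2} - \left(24 + 4 \left(-1\right) + 6 \left(-2\right) - -2\right)\right)^{2} = \left(\left(-4 - 2\right)^{2} - \left(24 - 4 - 12 + 2\right)\right)^{2} = \left(\left(-6\right)^{2} - 10\right)^{2} = \left(36 - 10\right)^{2} = 26^{2} = 676$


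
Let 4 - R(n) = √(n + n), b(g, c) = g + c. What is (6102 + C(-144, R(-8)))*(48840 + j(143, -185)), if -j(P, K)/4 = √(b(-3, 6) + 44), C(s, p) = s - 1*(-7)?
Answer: 291330600 - 23860*√47 ≈ 2.9117e+8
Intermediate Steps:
b(g, c) = c + g
R(n) = 4 - √2*√n (R(n) = 4 - √(n + n) = 4 - √(2*n) = 4 - √2*√n)
C(s, p) = 7 + s (C(s, p) = s + 7 = 7 + s)
j(P, K) = -4*√47 (j(P, K) = -4*√((6 - 3) + 44) = -4*√(3 + 44) = -4*√47)
(6102 + C(-144, R(-8)))*(48840 + j(143, -185)) = (6102 + (7 - 144))*(48840 - 4*√47) = (6102 - 137)*(48840 - 4*√47) = 5965*(48840 - 4*√47) = 291330600 - 23860*√47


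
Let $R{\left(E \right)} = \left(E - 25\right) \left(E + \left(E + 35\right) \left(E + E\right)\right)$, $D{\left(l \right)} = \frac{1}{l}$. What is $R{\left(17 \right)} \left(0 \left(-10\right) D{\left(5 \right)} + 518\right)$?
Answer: $-7397040$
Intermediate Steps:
$R{\left(E \right)} = \left(-25 + E\right) \left(E + 2 E \left(35 + E\right)\right)$ ($R{\left(E \right)} = \left(-25 + E\right) \left(E + \left(35 + E\right) 2 E\right) = \left(-25 + E\right) \left(E + 2 E \left(35 + E\right)\right)$)
$R{\left(17 \right)} \left(0 \left(-10\right) D{\left(5 \right)} + 518\right) = 17 \left(-1775 + 2 \cdot 17^{2} + 21 \cdot 17\right) \left(\frac{0 \left(-10\right)}{5} + 518\right) = 17 \left(-1775 + 2 \cdot 289 + 357\right) \left(0 \cdot \frac{1}{5} + 518\right) = 17 \left(-1775 + 578 + 357\right) \left(0 + 518\right) = 17 \left(-840\right) 518 = \left(-14280\right) 518 = -7397040$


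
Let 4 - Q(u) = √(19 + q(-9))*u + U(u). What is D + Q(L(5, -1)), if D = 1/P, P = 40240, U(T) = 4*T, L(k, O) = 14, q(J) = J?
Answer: -2092479/40240 - 14*√10 ≈ -96.272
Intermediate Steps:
Q(u) = 4 - 4*u - u*√10 (Q(u) = 4 - (√(19 - 9)*u + 4*u) = 4 - (√10*u + 4*u) = 4 - (u*√10 + 4*u) = 4 - (4*u + u*√10) = 4 + (-4*u - u*√10) = 4 - 4*u - u*√10)
D = 1/40240 ≈ 2.4851e-5
D + Q(L(5, -1)) = 1/40240 + (4 - 4*14 - 1*14*√10) = 1/40240 + (4 - 56 - 14*√10) = 1/40240 + (-52 - 14*√10) = -2092479/40240 - 14*√10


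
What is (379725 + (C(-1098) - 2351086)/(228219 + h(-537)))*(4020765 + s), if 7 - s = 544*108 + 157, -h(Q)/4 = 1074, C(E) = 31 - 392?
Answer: 16041170069971584/10663 ≈ 1.5044e+12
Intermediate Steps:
C(E) = -361
h(Q) = -4296 (h(Q) = -4*1074 = -4296)
s = -58902 (s = 7 - (544*108 + 157) = 7 - (58752 + 157) = 7 - 1*58909 = 7 - 58909 = -58902)
(379725 + (C(-1098) - 2351086)/(228219 + h(-537)))*(4020765 + s) = (379725 + (-361 - 2351086)/(228219 - 4296))*(4020765 - 58902) = (379725 - 2351447/223923)*3961863 = (379725 - 2351447*1/223923)*3961863 = (379725 - 335921/31989)*3961863 = (12146687104/31989)*3961863 = 16041170069971584/10663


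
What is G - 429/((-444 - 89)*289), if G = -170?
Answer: -2014297/11849 ≈ -170.00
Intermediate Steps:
G - 429/((-444 - 89)*289) = -170 - 429/((-444 - 89)*289) = -170 - 429/((-533)*289) = -170 - (-33)/(41*289) = -170 - 429*(-1/154037) = -170 + 33/11849 = -2014297/11849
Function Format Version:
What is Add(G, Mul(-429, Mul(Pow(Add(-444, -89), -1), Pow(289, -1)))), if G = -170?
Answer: Rational(-2014297, 11849) ≈ -170.00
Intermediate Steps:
Add(G, Mul(-429, Mul(Pow(Add(-444, -89), -1), Pow(289, -1)))) = Add(-170, Mul(-429, Mul(Pow(Add(-444, -89), -1), Pow(289, -1)))) = Add(-170, Mul(-429, Mul(Pow(-533, -1), Rational(1, 289)))) = Add(-170, Mul(-429, Mul(Rational(-1, 533), Rational(1, 289)))) = Add(-170, Mul(-429, Rational(-1, 154037))) = Add(-170, Rational(33, 11849)) = Rational(-2014297, 11849)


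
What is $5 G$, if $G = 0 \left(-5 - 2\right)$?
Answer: $0$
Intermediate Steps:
$G = 0$ ($G = 0 \left(-7\right) = 0$)
$5 G = 5 \cdot 0 = 0$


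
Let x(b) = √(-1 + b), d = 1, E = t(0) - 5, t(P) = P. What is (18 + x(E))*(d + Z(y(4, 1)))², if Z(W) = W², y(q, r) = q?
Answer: 5202 + 289*I*√6 ≈ 5202.0 + 707.9*I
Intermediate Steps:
E = -5 (E = 0 - 5 = -5)
(18 + x(E))*(d + Z(y(4, 1)))² = (18 + √(-1 - 5))*(1 + 4²)² = (18 + √(-6))*(1 + 16)² = (18 + I*√6)*17² = (18 + I*√6)*289 = 5202 + 289*I*√6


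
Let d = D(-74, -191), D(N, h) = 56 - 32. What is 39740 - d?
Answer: 39716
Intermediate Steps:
D(N, h) = 24
d = 24
39740 - d = 39740 - 1*24 = 39740 - 24 = 39716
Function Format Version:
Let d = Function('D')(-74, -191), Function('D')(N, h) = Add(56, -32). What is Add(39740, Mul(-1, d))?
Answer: 39716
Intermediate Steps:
Function('D')(N, h) = 24
d = 24
Add(39740, Mul(-1, d)) = Add(39740, Mul(-1, 24)) = Add(39740, -24) = 39716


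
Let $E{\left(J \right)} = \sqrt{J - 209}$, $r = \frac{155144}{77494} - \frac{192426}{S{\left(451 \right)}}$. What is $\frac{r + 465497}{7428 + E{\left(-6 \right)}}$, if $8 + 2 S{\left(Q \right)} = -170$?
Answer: $\frac{11979294003444468}{190271425469717} - \frac{1612721325181 i \sqrt{215}}{190271425469717} \approx 62.959 - 0.12428 i$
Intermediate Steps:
$S{\left(Q \right)} = -89$ ($S{\left(Q \right)} = -4 + \frac{1}{2} \left(-170\right) = -4 - 85 = -89$)
$r = \frac{7462834130}{3448483}$ ($r = \frac{155144}{77494} - \frac{192426}{-89} = 155144 \cdot \frac{1}{77494} - - \frac{192426}{89} = \frac{77572}{38747} + \frac{192426}{89} = \frac{7462834130}{3448483} \approx 2164.1$)
$E{\left(J \right)} = \sqrt{-209 + J}$
$\frac{r + 465497}{7428 + E{\left(-6 \right)}} = \frac{\frac{7462834130}{3448483} + 465497}{7428 + \sqrt{-209 - 6}} = \frac{1612721325181}{3448483 \left(7428 + \sqrt{-215}\right)} = \frac{1612721325181}{3448483 \left(7428 + i \sqrt{215}\right)}$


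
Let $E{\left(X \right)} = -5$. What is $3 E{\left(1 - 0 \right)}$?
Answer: $-15$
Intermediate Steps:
$3 E{\left(1 - 0 \right)} = 3 \left(-5\right) = -15$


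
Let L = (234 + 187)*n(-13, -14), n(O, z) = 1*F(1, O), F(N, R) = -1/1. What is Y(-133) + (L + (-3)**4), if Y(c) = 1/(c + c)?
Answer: -90441/266 ≈ -340.00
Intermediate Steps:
F(N, R) = -1 (F(N, R) = -1*1 = -1)
n(O, z) = -1 (n(O, z) = 1*(-1) = -1)
Y(c) = 1/(2*c)
L = -421 (L = (234 + 187)*(-1) = 421*(-1) = -421)
Y(-133) + (L + (-3)**4) = (1/2)/(-133) + (-421 + (-3)**4) = (1/2)*(-1/133) + (-421 + 81) = -1/266 - 340 = -90441/266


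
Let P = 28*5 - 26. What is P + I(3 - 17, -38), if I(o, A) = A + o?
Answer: 62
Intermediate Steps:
P = 114 (P = 140 - 26 = 114)
P + I(3 - 17, -38) = 114 + (-38 + (3 - 17)) = 114 + (-38 - 14) = 114 - 52 = 62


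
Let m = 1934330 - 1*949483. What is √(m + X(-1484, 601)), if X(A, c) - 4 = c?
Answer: 2*√246363 ≈ 992.70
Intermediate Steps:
X(A, c) = 4 + c
m = 984847 (m = 1934330 - 949483 = 984847)
√(m + X(-1484, 601)) = √(984847 + (4 + 601)) = √(984847 + 605) = √985452 = 2*√246363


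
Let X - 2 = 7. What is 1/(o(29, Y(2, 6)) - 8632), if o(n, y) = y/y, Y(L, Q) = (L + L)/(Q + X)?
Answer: -1/8631 ≈ -0.00011586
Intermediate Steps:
X = 9 (X = 2 + 7 = 9)
Y(L, Q) = 2*L/(9 + Q) (Y(L, Q) = (L + L)/(Q + 9) = (2*L)/(9 + Q) = 2*L/(9 + Q))
o(n, y) = 1
1/(o(29, Y(2, 6)) - 8632) = 1/(1 - 8632) = 1/(-8631) = -1/8631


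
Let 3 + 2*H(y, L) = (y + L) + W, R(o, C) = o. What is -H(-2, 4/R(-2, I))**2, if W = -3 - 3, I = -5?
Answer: -169/4 ≈ -42.250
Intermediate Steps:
W = -6
H(y, L) = -9/2 + L/2 + y/2 (H(y, L) = -3/2 + ((y + L) - 6)/2 = -3/2 + ((L + y) - 6)/2 = -3/2 + (-6 + L + y)/2 = -3/2 + (-3 + L/2 + y/2) = -9/2 + L/2 + y/2)
-H(-2, 4/R(-2, I))**2 = -(-9/2 + (4/(-2))/2 + (1/2)*(-2))**2 = -(-9/2 + (4*(-1/2))/2 - 1)**2 = -(-9/2 + (1/2)*(-2) - 1)**2 = -(-9/2 - 1 - 1)**2 = -(-13/2)**2 = -1*169/4 = -169/4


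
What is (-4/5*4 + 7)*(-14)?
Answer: -266/5 ≈ -53.200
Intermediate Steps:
(-4/5*4 + 7)*(-14) = (-4*⅕*4 + 7)*(-14) = (-⅘*4 + 7)*(-14) = (-16/5 + 7)*(-14) = (19/5)*(-14) = -266/5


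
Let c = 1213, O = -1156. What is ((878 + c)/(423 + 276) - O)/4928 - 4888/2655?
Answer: -4895549437/3048534720 ≈ -1.6059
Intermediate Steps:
((878 + c)/(423 + 276) - O)/4928 - 4888/2655 = ((878 + 1213)/(423 + 276) - 1*(-1156))/4928 - 4888/2655 = (2091/699 + 1156)*(1/4928) - 4888*1/2655 = (2091*(1/699) + 1156)*(1/4928) - 4888/2655 = (697/233 + 1156)*(1/4928) - 4888/2655 = (270045/233)*(1/4928) - 4888/2655 = 270045/1148224 - 4888/2655 = -4895549437/3048534720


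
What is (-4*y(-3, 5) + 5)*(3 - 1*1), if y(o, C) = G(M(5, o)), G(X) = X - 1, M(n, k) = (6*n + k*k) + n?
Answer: -334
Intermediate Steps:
M(n, k) = k**2 + 7*n (M(n, k) = (6*n + k**2) + n = (k**2 + 6*n) + n = k**2 + 7*n)
G(X) = -1 + X
y(o, C) = 34 + o**2 (y(o, C) = -1 + (o**2 + 7*5) = -1 + (o**2 + 35) = -1 + (35 + o**2) = 34 + o**2)
(-4*y(-3, 5) + 5)*(3 - 1*1) = (-4*(34 + (-3)**2) + 5)*(3 - 1*1) = (-4*(34 + 9) + 5)*(3 - 1) = (-4*43 + 5)*2 = (-172 + 5)*2 = -167*2 = -334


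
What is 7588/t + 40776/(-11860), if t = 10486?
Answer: -6028276/2220785 ≈ -2.7145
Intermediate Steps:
7588/t + 40776/(-11860) = 7588/10486 + 40776/(-11860) = 7588*(1/10486) + 40776*(-1/11860) = 542/749 - 10194/2965 = -6028276/2220785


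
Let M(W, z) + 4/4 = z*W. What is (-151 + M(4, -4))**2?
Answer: 28224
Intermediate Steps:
M(W, z) = -1 + W*z (M(W, z) = -1 + z*W = -1 + W*z)
(-151 + M(4, -4))**2 = (-151 + (-1 + 4*(-4)))**2 = (-151 + (-1 - 16))**2 = (-151 - 17)**2 = (-168)**2 = 28224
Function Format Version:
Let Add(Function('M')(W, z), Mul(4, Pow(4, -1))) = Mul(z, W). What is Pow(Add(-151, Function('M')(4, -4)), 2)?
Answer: 28224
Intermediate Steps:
Function('M')(W, z) = Add(-1, Mul(W, z)) (Function('M')(W, z) = Add(-1, Mul(z, W)) = Add(-1, Mul(W, z)))
Pow(Add(-151, Function('M')(4, -4)), 2) = Pow(Add(-151, Add(-1, Mul(4, -4))), 2) = Pow(Add(-151, Add(-1, -16)), 2) = Pow(Add(-151, -17), 2) = Pow(-168, 2) = 28224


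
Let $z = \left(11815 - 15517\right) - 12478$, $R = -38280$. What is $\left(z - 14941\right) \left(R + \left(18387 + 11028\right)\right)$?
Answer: $275887665$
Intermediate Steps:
$z = -16180$ ($z = -3702 - 12478 = -16180$)
$\left(z - 14941\right) \left(R + \left(18387 + 11028\right)\right) = \left(-16180 - 14941\right) \left(-38280 + \left(18387 + 11028\right)\right) = - 31121 \left(-38280 + 29415\right) = \left(-31121\right) \left(-8865\right) = 275887665$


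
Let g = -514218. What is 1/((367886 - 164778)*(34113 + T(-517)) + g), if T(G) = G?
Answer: 1/6823102150 ≈ 1.4656e-10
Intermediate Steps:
1/((367886 - 164778)*(34113 + T(-517)) + g) = 1/((367886 - 164778)*(34113 - 517) - 514218) = 1/(203108*33596 - 514218) = 1/(6823616368 - 514218) = 1/6823102150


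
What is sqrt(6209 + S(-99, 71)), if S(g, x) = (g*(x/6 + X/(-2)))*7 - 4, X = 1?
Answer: I*sqrt(1649) ≈ 40.608*I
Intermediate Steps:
S(g, x) = -4 + 7*g*(-1/2 + x/6) (S(g, x) = (g*(x/6 + 1/(-2)))*7 - 4 = (g*(x*(1/6) + 1*(-1/2)))*7 - 4 = (g*(x/6 - 1/2))*7 - 4 = (g*(-1/2 + x/6))*7 - 4 = 7*g*(-1/2 + x/6) - 4 = -4 + 7*g*(-1/2 + x/6))
sqrt(6209 + S(-99, 71)) = sqrt(6209 + (-4 - 7/2*(-99) + (7/6)*(-99)*71)) = sqrt(6209 + (-4 + 693/2 - 16401/2)) = sqrt(6209 - 7858) = sqrt(-1649) = I*sqrt(1649)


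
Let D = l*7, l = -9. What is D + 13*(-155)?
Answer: -2078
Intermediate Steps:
D = -63 (D = -9*7 = -63)
D + 13*(-155) = -63 + 13*(-155) = -63 - 2015 = -2078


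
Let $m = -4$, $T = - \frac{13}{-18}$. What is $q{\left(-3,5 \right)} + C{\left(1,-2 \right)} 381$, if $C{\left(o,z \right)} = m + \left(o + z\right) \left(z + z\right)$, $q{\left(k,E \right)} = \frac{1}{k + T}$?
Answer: $- \frac{18}{41} \approx -0.43902$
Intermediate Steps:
$T = \frac{13}{18}$ ($T = \left(-13\right) \left(- \frac{1}{18}\right) = \frac{13}{18} \approx 0.72222$)
$q{\left(k,E \right)} = \frac{1}{\frac{13}{18} + k}$ ($q{\left(k,E \right)} = \frac{1}{k + \frac{13}{18}} = \frac{1}{\frac{13}{18} + k}$)
$C{\left(o,z \right)} = -4 + 2 z \left(o + z\right)$ ($C{\left(o,z \right)} = -4 + \left(o + z\right) \left(z + z\right) = -4 + \left(o + z\right) 2 z = -4 + 2 z \left(o + z\right)$)
$q{\left(-3,5 \right)} + C{\left(1,-2 \right)} 381 = \frac{18}{13 + 18 \left(-3\right)} + \left(-4 + 2 \left(-2\right)^{2} + 2 \cdot 1 \left(-2\right)\right) 381 = \frac{18}{13 - 54} + \left(-4 + 2 \cdot 4 - 4\right) 381 = \frac{18}{-41} + \left(-4 + 8 - 4\right) 381 = 18 \left(- \frac{1}{41}\right) + 0 \cdot 381 = - \frac{18}{41} + 0 = - \frac{18}{41}$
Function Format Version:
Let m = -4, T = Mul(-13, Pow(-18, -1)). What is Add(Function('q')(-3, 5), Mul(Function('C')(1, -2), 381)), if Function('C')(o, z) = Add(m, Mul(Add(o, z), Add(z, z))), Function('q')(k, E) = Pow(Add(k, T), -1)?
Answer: Rational(-18, 41) ≈ -0.43902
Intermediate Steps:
T = Rational(13, 18) (T = Mul(-13, Rational(-1, 18)) = Rational(13, 18) ≈ 0.72222)
Function('q')(k, E) = Pow(Add(Rational(13, 18), k), -1) (Function('q')(k, E) = Pow(Add(k, Rational(13, 18)), -1) = Pow(Add(Rational(13, 18), k), -1))
Function('C')(o, z) = Add(-4, Mul(2, z, Add(o, z))) (Function('C')(o, z) = Add(-4, Mul(Add(o, z), Add(z, z))) = Add(-4, Mul(Add(o, z), Mul(2, z))) = Add(-4, Mul(2, z, Add(o, z))))
Add(Function('q')(-3, 5), Mul(Function('C')(1, -2), 381)) = Add(Mul(18, Pow(Add(13, Mul(18, -3)), -1)), Mul(Add(-4, Mul(2, Pow(-2, 2)), Mul(2, 1, -2)), 381)) = Add(Mul(18, Pow(Add(13, -54), -1)), Mul(Add(-4, Mul(2, 4), -4), 381)) = Add(Mul(18, Pow(-41, -1)), Mul(Add(-4, 8, -4), 381)) = Add(Mul(18, Rational(-1, 41)), Mul(0, 381)) = Add(Rational(-18, 41), 0) = Rational(-18, 41)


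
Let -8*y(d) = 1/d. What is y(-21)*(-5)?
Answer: -5/168 ≈ -0.029762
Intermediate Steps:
y(d) = -1/(8*d)
y(-21)*(-5) = -⅛/(-21)*(-5) = -⅛*(-1/21)*(-5) = (1/168)*(-5) = -5/168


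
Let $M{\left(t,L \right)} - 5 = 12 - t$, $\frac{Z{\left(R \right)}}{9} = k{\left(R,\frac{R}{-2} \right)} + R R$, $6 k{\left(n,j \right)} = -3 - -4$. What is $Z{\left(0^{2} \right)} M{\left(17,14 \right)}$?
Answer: $0$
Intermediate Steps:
$k{\left(n,j \right)} = \frac{1}{6}$ ($k{\left(n,j \right)} = \frac{-3 - -4}{6} = \frac{-3 + 4}{6} = \frac{1}{6} \cdot 1 = \frac{1}{6}$)
$Z{\left(R \right)} = \frac{3}{2} + 9 R^{2}$ ($Z{\left(R \right)} = 9 \left(\frac{1}{6} + R R\right) = 9 \left(\frac{1}{6} + R^{2}\right) = \frac{3}{2} + 9 R^{2}$)
$M{\left(t,L \right)} = 17 - t$ ($M{\left(t,L \right)} = 5 - \left(-12 + t\right) = 17 - t$)
$Z{\left(0^{2} \right)} M{\left(17,14 \right)} = \left(\frac{3}{2} + 9 \left(0^{2}\right)^{2}\right) \left(17 - 17\right) = \left(\frac{3}{2} + 9 \cdot 0^{2}\right) \left(17 - 17\right) = \left(\frac{3}{2} + 9 \cdot 0\right) 0 = \left(\frac{3}{2} + 0\right) 0 = \frac{3}{2} \cdot 0 = 0$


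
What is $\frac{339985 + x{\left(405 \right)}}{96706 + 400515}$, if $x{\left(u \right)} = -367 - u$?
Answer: $\frac{339213}{497221} \approx 0.68222$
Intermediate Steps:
$\frac{339985 + x{\left(405 \right)}}{96706 + 400515} = \frac{339985 - 772}{96706 + 400515} = \frac{339985 - 772}{497221} = \left(339985 - 772\right) \frac{1}{497221} = 339213 \cdot \frac{1}{497221} = \frac{339213}{497221}$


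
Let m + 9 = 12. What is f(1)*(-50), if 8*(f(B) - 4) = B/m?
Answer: -2425/12 ≈ -202.08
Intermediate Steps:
m = 3 (m = -9 + 12 = 3)
f(B) = 4 + B/24 (f(B) = 4 + (B/3)/8 = 4 + B/24)
f(1)*(-50) = (4 + (1/24)*1)*(-50) = (4 + 1/24)*(-50) = (97/24)*(-50) = -2425/12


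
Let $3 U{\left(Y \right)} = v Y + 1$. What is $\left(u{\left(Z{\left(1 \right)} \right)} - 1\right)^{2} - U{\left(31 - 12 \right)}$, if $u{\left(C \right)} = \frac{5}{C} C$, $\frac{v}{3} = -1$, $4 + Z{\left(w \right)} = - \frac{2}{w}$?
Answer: $\frac{104}{3} \approx 34.667$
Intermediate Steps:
$Z{\left(w \right)} = -4 - \frac{2}{w}$
$v = -3$ ($v = 3 \left(-1\right) = -3$)
$u{\left(C \right)} = 5$
$U{\left(Y \right)} = \frac{1}{3} - Y$ ($U{\left(Y \right)} = \frac{- 3 Y + 1}{3} = \frac{1 - 3 Y}{3} = \frac{1}{3} - Y$)
$\left(u{\left(Z{\left(1 \right)} \right)} - 1\right)^{2} - U{\left(31 - 12 \right)} = \left(5 - 1\right)^{2} - \left(\frac{1}{3} - \left(31 - 12\right)\right) = 4^{2} - \left(\frac{1}{3} - 19\right) = 16 - \left(\frac{1}{3} - 19\right) = 16 - - \frac{56}{3} = 16 + \frac{56}{3} = \frac{104}{3}$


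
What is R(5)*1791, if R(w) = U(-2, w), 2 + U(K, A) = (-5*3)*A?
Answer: -137907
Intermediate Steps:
U(K, A) = -2 - 15*A (U(K, A) = -2 + (-5*3)*A = -2 - 15*A)
R(w) = -2 - 15*w
R(5)*1791 = (-2 - 15*5)*1791 = (-2 - 75)*1791 = -77*1791 = -137907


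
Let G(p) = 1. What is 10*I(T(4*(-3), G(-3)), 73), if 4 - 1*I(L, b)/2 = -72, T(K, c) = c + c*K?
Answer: 1520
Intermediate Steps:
T(K, c) = c + K*c
I(L, b) = 152 (I(L, b) = 8 - 2*(-72) = 8 + 144 = 152)
10*I(T(4*(-3), G(-3)), 73) = 10*152 = 1520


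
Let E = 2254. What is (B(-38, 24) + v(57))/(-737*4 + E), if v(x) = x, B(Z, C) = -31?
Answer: -13/347 ≈ -0.037464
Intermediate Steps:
(B(-38, 24) + v(57))/(-737*4 + E) = (-31 + 57)/(-737*4 + 2254) = 26/(-2948 + 2254) = 26/(-694) = 26*(-1/694) = -13/347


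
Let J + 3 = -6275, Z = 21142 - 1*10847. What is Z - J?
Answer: 16573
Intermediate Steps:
Z = 10295 (Z = 21142 - 10847 = 10295)
J = -6278 (J = -3 - 6275 = -6278)
Z - J = 10295 - 1*(-6278) = 10295 + 6278 = 16573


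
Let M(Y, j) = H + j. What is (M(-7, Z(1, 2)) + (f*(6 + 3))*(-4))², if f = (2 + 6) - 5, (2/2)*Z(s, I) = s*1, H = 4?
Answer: 10609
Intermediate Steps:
Z(s, I) = s (Z(s, I) = s*1 = s)
f = 3 (f = 8 - 5 = 3)
M(Y, j) = 4 + j
(M(-7, Z(1, 2)) + (f*(6 + 3))*(-4))² = ((4 + 1) + (3*(6 + 3))*(-4))² = (5 + (3*9)*(-4))² = (5 + 27*(-4))² = (5 - 108)² = (-103)² = 10609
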